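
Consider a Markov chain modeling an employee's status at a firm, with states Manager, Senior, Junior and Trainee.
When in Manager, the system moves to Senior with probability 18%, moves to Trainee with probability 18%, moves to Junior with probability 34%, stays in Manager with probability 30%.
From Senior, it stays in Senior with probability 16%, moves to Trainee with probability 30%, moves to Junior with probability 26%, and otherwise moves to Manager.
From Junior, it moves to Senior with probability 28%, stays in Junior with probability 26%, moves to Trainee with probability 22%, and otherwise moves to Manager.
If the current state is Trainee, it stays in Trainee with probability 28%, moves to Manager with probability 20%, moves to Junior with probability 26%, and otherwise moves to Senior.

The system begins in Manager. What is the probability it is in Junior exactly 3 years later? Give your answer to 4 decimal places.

Propagate the distribution vector 3 years from Manager.
After 0 years: (1.0000, 0.0000, 0.0000, 0.0000)
After 1 year: (0.3000, 0.1800, 0.3400, 0.1800)
After 2 years: (0.2580, 0.2248, 0.2840, 0.2332)
After 3 years: (0.2551, 0.2226, 0.2806, 0.2417)
P(in Junior after 3 years) = 0.2806

0.2806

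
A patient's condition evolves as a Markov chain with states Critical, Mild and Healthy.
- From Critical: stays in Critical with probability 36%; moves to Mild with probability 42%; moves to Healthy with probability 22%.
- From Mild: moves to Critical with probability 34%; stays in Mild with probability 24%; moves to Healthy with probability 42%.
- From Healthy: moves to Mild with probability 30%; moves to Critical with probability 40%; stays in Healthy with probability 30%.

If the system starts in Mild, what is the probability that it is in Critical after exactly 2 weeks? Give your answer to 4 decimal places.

Sum over the intermediate state after 1 week:
P = P(Mild→Critical)·P(Critical→Critical) + P(Mild→Mild)·P(Mild→Critical) + P(Mild→Healthy)·P(Healthy→Critical)
  = 0.34×0.36 + 0.24×0.34 + 0.42×0.4
  = 0.1224 + 0.0816 + 0.1680 = 0.3720

0.3720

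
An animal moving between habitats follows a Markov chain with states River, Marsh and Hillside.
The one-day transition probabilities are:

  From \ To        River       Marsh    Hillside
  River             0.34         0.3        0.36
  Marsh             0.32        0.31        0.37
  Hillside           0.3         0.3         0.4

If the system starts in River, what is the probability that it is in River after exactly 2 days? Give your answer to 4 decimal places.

0.3196

Sum over the intermediate state after 1 day:
P = P(River→River)·P(River→River) + P(River→Marsh)·P(Marsh→River) + P(River→Hillside)·P(Hillside→River)
  = 0.34×0.34 + 0.3×0.32 + 0.36×0.3
  = 0.1156 + 0.0960 + 0.1080 = 0.3196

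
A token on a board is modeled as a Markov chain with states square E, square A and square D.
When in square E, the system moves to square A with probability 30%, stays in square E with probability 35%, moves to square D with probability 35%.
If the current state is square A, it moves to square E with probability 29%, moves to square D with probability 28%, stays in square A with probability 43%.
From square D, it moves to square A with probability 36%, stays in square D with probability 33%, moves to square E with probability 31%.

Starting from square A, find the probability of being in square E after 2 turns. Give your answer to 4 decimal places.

Sum over the intermediate state after 1 turn:
P = P(square A→square E)·P(square E→square E) + P(square A→square A)·P(square A→square E) + P(square A→square D)·P(square D→square E)
  = 0.29×0.35 + 0.43×0.29 + 0.28×0.31
  = 0.1015 + 0.1247 + 0.0868 = 0.3130

0.3130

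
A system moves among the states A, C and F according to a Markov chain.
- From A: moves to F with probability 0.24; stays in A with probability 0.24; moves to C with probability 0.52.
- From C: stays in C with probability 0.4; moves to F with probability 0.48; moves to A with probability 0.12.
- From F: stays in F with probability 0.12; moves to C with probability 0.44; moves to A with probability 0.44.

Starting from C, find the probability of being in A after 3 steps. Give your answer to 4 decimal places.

0.2436

Propagate the distribution vector 3 steps from C.
After 0 steps: (0.0000, 1.0000, 0.0000)
After 1 step: (0.1200, 0.4000, 0.4800)
After 2 steps: (0.2880, 0.4336, 0.2784)
After 3 steps: (0.2436, 0.4457, 0.3107)
P(in A after 3 steps) = 0.2436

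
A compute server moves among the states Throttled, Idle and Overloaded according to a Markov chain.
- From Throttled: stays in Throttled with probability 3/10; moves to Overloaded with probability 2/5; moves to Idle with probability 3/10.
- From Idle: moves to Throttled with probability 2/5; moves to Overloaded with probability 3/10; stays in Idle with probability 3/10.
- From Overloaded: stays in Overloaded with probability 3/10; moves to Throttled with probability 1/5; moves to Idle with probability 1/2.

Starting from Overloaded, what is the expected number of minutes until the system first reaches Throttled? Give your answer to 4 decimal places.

3.5294

Let t(s) be the expected number of minutes to first reach Throttled from state s, with t(Throttled) = 0. Conditioning on the first minute:
t(Idle) = 1 + 0.3·t(Idle) + 0.3·t(Overloaded)
t(Overloaded) = 1 + 0.5·t(Idle) + 0.3·t(Overloaded)
Solving: t(Idle) = 2.9412, t(Overloaded) = 3.5294.
Expected minutes from Overloaded to Throttled: 3.5294.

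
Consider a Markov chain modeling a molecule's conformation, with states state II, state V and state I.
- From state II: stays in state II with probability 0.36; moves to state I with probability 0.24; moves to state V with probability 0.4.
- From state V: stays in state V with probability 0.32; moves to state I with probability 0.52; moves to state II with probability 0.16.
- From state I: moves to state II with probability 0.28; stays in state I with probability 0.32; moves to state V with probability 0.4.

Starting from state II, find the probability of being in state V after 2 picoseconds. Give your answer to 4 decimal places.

Sum over the intermediate state after 1 picosecond:
P = P(state II→state II)·P(state II→state V) + P(state II→state V)·P(state V→state V) + P(state II→state I)·P(state I→state V)
  = 0.36×0.4 + 0.4×0.32 + 0.24×0.4
  = 0.1440 + 0.1280 + 0.0960 = 0.3680

0.3680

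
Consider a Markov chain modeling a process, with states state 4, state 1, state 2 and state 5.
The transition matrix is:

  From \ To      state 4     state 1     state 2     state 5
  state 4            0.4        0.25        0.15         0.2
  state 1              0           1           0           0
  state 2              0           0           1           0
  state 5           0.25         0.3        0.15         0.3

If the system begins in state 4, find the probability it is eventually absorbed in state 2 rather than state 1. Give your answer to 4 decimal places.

Let h(s) be the probability of absorption at state 2 starting from transient state s. Then h(state 2) = 1 and h(state 1) = 0. By first-step analysis:
h(state 4) = 0.4·h(state 4) + 0.25·0 + 0.15·1 + 0.2·h(state 5)
h(state 5) = 0.25·h(state 4) + 0.3·0 + 0.15·1 + 0.3·h(state 5)
Solving: h(state 4) = 0.3649, h(state 5) = 0.3446.
Starting from state 4, the probability is 0.3649.

0.3649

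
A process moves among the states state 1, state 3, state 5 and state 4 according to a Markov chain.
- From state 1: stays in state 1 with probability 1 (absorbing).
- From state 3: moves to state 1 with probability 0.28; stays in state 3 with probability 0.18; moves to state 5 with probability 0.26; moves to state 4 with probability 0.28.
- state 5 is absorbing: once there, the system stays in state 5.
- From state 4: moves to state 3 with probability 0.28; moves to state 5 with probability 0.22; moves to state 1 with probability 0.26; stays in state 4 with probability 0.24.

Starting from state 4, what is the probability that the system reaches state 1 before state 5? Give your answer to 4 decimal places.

0.5352

Let h(s) be the probability of absorption at state 1 starting from transient state s. Then h(state 1) = 1 and h(state 5) = 0. By first-step analysis:
h(state 3) = 0.28·1 + 0.18·h(state 3) + 0.26·0 + 0.28·h(state 4)
h(state 4) = 0.26·1 + 0.28·h(state 3) + 0.22·0 + 0.24·h(state 4)
Solving: h(state 3) = 0.5242, h(state 4) = 0.5352.
Starting from state 4, the probability is 0.5352.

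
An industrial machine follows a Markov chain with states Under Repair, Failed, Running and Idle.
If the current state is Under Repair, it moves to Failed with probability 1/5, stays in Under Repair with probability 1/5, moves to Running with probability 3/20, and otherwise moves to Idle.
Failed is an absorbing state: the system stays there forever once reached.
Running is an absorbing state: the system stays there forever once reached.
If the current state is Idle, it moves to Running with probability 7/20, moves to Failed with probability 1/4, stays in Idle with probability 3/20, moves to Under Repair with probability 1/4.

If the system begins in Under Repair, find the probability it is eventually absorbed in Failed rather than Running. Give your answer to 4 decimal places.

0.4978

Let h(s) be the probability of absorption at Failed starting from transient state s. Then h(Failed) = 1 and h(Running) = 0. By first-step analysis:
h(Under Repair) = 0.2·h(Under Repair) + 0.2·1 + 0.15·0 + 0.45·h(Idle)
h(Idle) = 0.25·h(Under Repair) + 0.25·1 + 0.35·0 + 0.15·h(Idle)
Solving: h(Under Repair) = 0.4978, h(Idle) = 0.4405.
Starting from Under Repair, the probability is 0.4978.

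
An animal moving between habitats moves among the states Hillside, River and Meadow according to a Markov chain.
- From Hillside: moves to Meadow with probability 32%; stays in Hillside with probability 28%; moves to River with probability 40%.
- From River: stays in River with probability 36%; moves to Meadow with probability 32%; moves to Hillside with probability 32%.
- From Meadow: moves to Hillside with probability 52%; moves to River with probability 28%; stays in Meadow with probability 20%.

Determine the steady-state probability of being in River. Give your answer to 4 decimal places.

Let the stationary distribution be π with π = πP and π_1 + π_2 + π_3 = 1.
π_1 = 0.28·π_1 + 0.32·π_2 + 0.52·π_3
π_2 = 0.4·π_1 + 0.36·π_2 + 0.28·π_3
Solving with the normalization constraint gives π = (0.3626, 0.3516, 0.2857).
So the stationary probability of River is 0.3516.

0.3516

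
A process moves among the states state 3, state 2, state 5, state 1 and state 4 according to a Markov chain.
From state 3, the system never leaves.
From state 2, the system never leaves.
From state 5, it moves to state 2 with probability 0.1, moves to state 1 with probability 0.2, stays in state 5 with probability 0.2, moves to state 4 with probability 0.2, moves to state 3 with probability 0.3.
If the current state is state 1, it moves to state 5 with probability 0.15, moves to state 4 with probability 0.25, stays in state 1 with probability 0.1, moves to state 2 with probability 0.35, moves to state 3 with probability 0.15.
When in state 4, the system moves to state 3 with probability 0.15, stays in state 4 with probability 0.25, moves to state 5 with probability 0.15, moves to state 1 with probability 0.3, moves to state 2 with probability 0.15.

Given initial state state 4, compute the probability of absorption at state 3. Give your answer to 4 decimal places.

0.4783

Let h(s) be the probability of absorption at state 3 starting from transient state s. Then h(state 3) = 1 and h(state 2) = 0. By first-step analysis:
h(state 5) = 0.3·1 + 0.1·0 + 0.2·h(state 5) + 0.2·h(state 1) + 0.2·h(state 4)
h(state 1) = 0.15·1 + 0.35·0 + 0.15·h(state 5) + 0.1·h(state 1) + 0.25·h(state 4)
h(state 4) = 0.15·1 + 0.15·0 + 0.15·h(state 5) + 0.3·h(state 1) + 0.25·h(state 4)
Solving: h(state 5) = 0.5942, h(state 1) = 0.3986, h(state 4) = 0.4783.
Starting from state 4, the probability is 0.4783.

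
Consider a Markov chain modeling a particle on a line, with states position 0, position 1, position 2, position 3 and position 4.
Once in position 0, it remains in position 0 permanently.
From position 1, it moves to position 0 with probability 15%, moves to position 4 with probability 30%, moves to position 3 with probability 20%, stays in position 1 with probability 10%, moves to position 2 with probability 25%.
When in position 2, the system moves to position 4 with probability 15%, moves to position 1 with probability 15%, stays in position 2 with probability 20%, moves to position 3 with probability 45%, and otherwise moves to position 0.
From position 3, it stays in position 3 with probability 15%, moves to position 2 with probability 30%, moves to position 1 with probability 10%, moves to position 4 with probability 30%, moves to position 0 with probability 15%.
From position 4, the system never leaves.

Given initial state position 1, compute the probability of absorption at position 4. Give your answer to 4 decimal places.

0.6774

Let h(s) be the probability of absorption at position 4 starting from transient state s. Then h(position 4) = 1 and h(position 0) = 0. By first-step analysis:
h(position 1) = 0.15·0 + 0.1·h(position 1) + 0.25·h(position 2) + 0.2·h(position 3) + 0.3·1
h(position 2) = 0.05·0 + 0.15·h(position 1) + 0.2·h(position 2) + 0.45·h(position 3) + 0.15·1
h(position 3) = 0.15·0 + 0.1·h(position 1) + 0.3·h(position 2) + 0.15·h(position 3) + 0.3·1
Solving: h(position 1) = 0.6774, h(position 2) = 0.6961, h(position 3) = 0.6783.
Starting from position 1, the probability is 0.6774.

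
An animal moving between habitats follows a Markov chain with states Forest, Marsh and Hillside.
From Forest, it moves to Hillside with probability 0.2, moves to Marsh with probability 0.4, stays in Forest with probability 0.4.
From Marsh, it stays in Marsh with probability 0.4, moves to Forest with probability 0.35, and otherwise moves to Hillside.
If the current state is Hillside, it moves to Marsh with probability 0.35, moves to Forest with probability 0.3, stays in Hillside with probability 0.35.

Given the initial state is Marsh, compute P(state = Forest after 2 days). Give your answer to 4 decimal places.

Sum over the intermediate state after 1 day:
P = P(Marsh→Forest)·P(Forest→Forest) + P(Marsh→Marsh)·P(Marsh→Forest) + P(Marsh→Hillside)·P(Hillside→Forest)
  = 0.35×0.4 + 0.4×0.35 + 0.25×0.3
  = 0.1400 + 0.1400 + 0.0750 = 0.3550

0.3550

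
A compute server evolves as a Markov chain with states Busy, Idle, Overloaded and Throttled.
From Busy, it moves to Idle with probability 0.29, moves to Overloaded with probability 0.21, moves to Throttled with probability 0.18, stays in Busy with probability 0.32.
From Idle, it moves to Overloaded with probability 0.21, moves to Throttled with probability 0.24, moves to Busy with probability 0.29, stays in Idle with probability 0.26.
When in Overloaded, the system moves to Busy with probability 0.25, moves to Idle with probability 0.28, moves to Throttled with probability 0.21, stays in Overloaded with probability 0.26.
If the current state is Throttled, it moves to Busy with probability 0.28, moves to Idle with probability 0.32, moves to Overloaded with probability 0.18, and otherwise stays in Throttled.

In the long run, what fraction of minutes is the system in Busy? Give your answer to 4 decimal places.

0.2879

Let the stationary distribution be π with π = πP and π_1 + π_2 + π_3 + π_4 = 1.
π_1 = 0.32·π_1 + 0.29·π_2 + 0.25·π_3 + 0.28·π_4
π_2 = 0.29·π_1 + 0.26·π_2 + 0.28·π_3 + 0.32·π_4
π_3 = 0.21·π_1 + 0.21·π_2 + 0.26·π_3 + 0.18·π_4
Solving with the normalization constraint gives π = (0.2879, 0.2856, 0.2144, 0.2121).
So the stationary probability of Busy is 0.2879.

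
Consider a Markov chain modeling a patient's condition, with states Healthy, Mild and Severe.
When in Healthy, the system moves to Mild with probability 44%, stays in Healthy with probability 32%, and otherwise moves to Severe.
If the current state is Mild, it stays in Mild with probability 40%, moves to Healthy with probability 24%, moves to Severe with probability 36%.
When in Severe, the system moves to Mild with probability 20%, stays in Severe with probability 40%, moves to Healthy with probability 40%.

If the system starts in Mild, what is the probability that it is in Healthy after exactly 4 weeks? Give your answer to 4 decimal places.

Propagate the distribution vector 4 weeks from Mild.
After 0 weeks: (0.0000, 1.0000, 0.0000)
After 1 week: (0.2400, 0.4000, 0.3600)
After 2 weeks: (0.3168, 0.3376, 0.3456)
After 3 weeks: (0.3206, 0.3436, 0.3358)
After 4 weeks: (0.3194, 0.3457, 0.3350)
P(in Healthy after 4 weeks) = 0.3194

0.3194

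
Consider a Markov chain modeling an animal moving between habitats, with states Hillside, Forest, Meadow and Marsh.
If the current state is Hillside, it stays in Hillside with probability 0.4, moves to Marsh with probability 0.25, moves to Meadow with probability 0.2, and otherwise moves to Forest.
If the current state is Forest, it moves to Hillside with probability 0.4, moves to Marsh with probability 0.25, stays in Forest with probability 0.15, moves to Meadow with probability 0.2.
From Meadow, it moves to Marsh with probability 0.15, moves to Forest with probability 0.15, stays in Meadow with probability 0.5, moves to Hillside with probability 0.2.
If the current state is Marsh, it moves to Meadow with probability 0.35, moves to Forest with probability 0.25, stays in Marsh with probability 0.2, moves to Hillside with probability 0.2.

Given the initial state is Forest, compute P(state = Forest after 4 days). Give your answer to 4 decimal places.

Propagate the distribution vector 4 days from Forest.
After 0 days: (0.0000, 1.0000, 0.0000, 0.0000)
After 1 day: (0.4000, 0.1500, 0.2000, 0.2500)
After 2 days: (0.3100, 0.1750, 0.2975, 0.2175)
After 3 days: (0.2970, 0.1718, 0.3219, 0.2094)
After 4 days: (0.2938, 0.1709, 0.3280, 0.2073)
P(in Forest after 4 days) = 0.1709

0.1709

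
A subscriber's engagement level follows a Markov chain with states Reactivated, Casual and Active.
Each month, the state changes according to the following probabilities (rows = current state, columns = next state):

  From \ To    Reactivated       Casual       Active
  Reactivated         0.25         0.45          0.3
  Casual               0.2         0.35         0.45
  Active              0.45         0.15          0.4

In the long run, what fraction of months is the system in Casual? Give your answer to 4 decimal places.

0.3043

Let the stationary distribution be π with π = πP and π_1 + π_2 + π_3 = 1.
π_1 = 0.25·π_1 + 0.2·π_2 + 0.45·π_3
π_2 = 0.45·π_1 + 0.35·π_2 + 0.15·π_3
Solving with the normalization constraint gives π = (0.3116, 0.3043, 0.3841).
So the stationary probability of Casual is 0.3043.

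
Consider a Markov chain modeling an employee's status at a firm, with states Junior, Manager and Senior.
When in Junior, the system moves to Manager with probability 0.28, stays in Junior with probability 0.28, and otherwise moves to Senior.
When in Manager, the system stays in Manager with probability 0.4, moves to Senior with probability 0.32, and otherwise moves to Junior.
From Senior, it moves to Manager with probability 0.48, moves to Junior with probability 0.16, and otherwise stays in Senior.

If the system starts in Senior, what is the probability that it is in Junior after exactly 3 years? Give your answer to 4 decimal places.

0.2376

Propagate the distribution vector 3 years from Senior.
After 0 years: (0.0000, 0.0000, 1.0000)
After 1 year: (0.1600, 0.4800, 0.3600)
After 2 years: (0.2368, 0.4096, 0.3536)
After 3 years: (0.2376, 0.3999, 0.3626)
P(in Junior after 3 years) = 0.2376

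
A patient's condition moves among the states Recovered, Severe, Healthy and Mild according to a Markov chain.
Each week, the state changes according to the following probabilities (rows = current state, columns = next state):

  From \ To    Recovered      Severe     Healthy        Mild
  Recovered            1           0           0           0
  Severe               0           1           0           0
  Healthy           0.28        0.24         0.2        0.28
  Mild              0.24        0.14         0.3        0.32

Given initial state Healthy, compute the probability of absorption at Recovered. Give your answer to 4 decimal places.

Let h(s) be the probability of absorption at Recovered starting from transient state s. Then h(Recovered) = 1 and h(Severe) = 0. By first-step analysis:
h(Healthy) = 0.28·1 + 0.24·0 + 0.2·h(Healthy) + 0.28·h(Mild)
h(Mild) = 0.24·1 + 0.14·0 + 0.3·h(Healthy) + 0.32·h(Mild)
Solving: h(Healthy) = 0.5600, h(Mild) = 0.6000.
Starting from Healthy, the probability is 0.5600.

0.5600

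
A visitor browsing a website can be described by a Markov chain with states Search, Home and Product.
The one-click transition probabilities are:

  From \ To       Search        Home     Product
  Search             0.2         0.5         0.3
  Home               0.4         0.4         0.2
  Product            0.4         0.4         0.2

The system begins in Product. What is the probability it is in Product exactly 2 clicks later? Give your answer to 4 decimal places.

Sum over the intermediate state after 1 click:
P = P(Product→Search)·P(Search→Product) + P(Product→Home)·P(Home→Product) + P(Product→Product)·P(Product→Product)
  = 0.4×0.3 + 0.4×0.2 + 0.2×0.2
  = 0.1200 + 0.0800 + 0.0400 = 0.2400

0.2400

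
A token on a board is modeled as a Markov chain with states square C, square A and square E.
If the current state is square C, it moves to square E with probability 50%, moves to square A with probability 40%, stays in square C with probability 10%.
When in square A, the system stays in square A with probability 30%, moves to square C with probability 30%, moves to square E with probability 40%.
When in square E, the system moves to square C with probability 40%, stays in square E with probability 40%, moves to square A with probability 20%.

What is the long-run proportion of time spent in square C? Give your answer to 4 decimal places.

Let the stationary distribution be π with π = πP and π_1 + π_2 + π_3 = 1.
π_1 = 0.1·π_1 + 0.3·π_2 + 0.4·π_3
π_2 = 0.4·π_1 + 0.3·π_2 + 0.2·π_3
Solving with the normalization constraint gives π = (0.2857, 0.2857, 0.4286).
So the stationary probability of square C is 0.2857.

0.2857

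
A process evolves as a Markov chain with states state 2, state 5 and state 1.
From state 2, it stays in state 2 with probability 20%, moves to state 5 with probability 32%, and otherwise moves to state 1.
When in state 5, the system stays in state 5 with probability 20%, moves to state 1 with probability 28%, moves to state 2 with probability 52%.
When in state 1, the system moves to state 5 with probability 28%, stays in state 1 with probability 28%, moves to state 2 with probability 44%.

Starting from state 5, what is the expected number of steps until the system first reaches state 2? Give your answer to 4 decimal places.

Let t(s) be the expected number of steps to first reach state 2 from state s, with t(state 2) = 0. Conditioning on the first step:
t(state 5) = 1 + 0.2·t(state 5) + 0.28·t(state 1)
t(state 1) = 1 + 0.28·t(state 5) + 0.28·t(state 1)
Solving: t(state 5) = 2.0096, t(state 1) = 2.1704.
Expected steps from state 5 to state 2: 2.0096.

2.0096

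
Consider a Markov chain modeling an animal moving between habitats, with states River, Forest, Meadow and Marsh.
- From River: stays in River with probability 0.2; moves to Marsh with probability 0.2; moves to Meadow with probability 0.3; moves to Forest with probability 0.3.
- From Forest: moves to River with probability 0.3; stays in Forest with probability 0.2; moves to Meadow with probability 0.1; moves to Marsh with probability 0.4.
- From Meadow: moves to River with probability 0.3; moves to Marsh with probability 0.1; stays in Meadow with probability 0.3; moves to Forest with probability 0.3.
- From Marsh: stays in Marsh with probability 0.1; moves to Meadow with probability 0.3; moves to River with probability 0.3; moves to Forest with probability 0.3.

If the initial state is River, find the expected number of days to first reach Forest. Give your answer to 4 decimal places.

Let t(s) be the expected number of days to first reach Forest from state s, with t(Forest) = 0. Conditioning on the first day:
t(River) = 1 + 0.2·t(River) + 0.3·t(Meadow) + 0.2·t(Marsh)
t(Meadow) = 1 + 0.3·t(River) + 0.3·t(Meadow) + 0.1·t(Marsh)
t(Marsh) = 1 + 0.3·t(River) + 0.3·t(Meadow) + 0.1·t(Marsh)
Solving: t(River) = 3.3333, t(Meadow) = 3.3333, t(Marsh) = 3.3333.
Expected days from River to Forest: 3.3333.

3.3333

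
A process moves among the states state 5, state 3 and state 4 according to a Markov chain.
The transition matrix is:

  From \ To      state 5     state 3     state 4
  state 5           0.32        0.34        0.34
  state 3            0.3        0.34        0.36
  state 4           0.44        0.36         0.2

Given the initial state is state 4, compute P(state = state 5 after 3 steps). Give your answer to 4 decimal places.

0.3514

Propagate the distribution vector 3 steps from state 4.
After 0 steps: (0.0000, 0.0000, 1.0000)
After 1 step: (0.4400, 0.3600, 0.2000)
After 2 steps: (0.3368, 0.3440, 0.3192)
After 3 steps: (0.3514, 0.3464, 0.3022)
P(in state 5 after 3 steps) = 0.3514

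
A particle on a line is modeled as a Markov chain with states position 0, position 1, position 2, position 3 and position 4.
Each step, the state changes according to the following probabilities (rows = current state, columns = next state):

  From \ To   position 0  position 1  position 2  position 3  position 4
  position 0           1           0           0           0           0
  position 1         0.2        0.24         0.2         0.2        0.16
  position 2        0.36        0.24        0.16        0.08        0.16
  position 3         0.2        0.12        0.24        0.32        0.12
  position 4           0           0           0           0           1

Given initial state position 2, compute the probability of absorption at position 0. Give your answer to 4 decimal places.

Let h(s) be the probability of absorption at position 0 starting from transient state s. Then h(position 0) = 1 and h(position 4) = 0. By first-step analysis:
h(position 1) = 0.2·1 + 0.24·h(position 1) + 0.2·h(position 2) + 0.2·h(position 3) + 0.16·0
h(position 2) = 0.36·1 + 0.24·h(position 1) + 0.16·h(position 2) + 0.08·h(position 3) + 0.16·0
h(position 3) = 0.2·1 + 0.12·h(position 1) + 0.24·h(position 2) + 0.32·h(position 3) + 0.12·0
Solving: h(position 1) = 0.6042, h(position 2) = 0.6616, h(position 3) = 0.6342.
Starting from position 2, the probability is 0.6616.

0.6616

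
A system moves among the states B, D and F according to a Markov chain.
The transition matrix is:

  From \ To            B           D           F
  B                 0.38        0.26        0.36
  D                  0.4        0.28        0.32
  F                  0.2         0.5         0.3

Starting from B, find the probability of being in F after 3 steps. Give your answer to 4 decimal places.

Propagate the distribution vector 3 steps from B.
After 0 steps: (1.0000, 0.0000, 0.0000)
After 1 step: (0.3800, 0.2600, 0.3600)
After 2 steps: (0.3204, 0.3516, 0.3280)
After 3 steps: (0.3280, 0.3458, 0.3263)
P(in F after 3 steps) = 0.3263

0.3263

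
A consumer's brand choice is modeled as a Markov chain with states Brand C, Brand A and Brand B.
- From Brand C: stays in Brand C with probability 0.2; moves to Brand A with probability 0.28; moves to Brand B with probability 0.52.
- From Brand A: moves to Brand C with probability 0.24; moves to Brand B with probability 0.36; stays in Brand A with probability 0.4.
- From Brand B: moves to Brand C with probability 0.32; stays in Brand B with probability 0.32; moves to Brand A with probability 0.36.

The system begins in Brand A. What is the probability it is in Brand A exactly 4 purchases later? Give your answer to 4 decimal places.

0.3533

Propagate the distribution vector 4 purchases from Brand A.
After 0 purchases: (0.0000, 1.0000, 0.0000)
After 1 purchase: (0.2400, 0.4000, 0.3600)
After 2 purchases: (0.2592, 0.3568, 0.3840)
After 3 purchases: (0.2604, 0.3535, 0.3861)
After 4 purchases: (0.2605, 0.3533, 0.3862)
P(in Brand A after 4 purchases) = 0.3533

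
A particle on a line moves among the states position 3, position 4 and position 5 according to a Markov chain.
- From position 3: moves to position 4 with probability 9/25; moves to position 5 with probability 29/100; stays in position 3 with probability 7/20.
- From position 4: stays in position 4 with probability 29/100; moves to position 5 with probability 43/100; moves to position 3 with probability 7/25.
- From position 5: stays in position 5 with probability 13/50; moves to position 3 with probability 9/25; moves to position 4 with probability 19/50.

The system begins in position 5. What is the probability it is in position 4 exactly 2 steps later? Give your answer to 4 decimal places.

Sum over the intermediate state after 1 step:
P = P(position 5→position 3)·P(position 3→position 4) + P(position 5→position 4)·P(position 4→position 4) + P(position 5→position 5)·P(position 5→position 4)
  = 0.36×0.36 + 0.38×0.29 + 0.26×0.38
  = 0.1296 + 0.1102 + 0.0988 = 0.3386

0.3386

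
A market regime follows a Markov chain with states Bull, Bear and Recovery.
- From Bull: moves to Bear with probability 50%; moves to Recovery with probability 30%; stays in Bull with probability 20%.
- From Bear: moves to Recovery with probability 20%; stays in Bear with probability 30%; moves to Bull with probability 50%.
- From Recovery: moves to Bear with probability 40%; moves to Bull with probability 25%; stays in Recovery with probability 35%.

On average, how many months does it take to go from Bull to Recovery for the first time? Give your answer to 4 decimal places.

Let t(s) be the expected number of months to first reach Recovery from state s, with t(Recovery) = 0. Conditioning on the first month:
t(Bull) = 1 + 0.2·t(Bull) + 0.5·t(Bear)
t(Bear) = 1 + 0.5·t(Bull) + 0.3·t(Bear)
Solving: t(Bull) = 3.8710, t(Bear) = 4.1935.
Expected months from Bull to Recovery: 3.8710.

3.8710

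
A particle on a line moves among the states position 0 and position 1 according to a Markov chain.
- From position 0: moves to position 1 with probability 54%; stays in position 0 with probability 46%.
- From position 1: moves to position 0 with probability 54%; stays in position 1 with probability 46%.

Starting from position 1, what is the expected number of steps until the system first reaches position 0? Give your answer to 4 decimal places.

Let t(s) be the expected number of steps to first reach position 0 from state s, with t(position 0) = 0. Conditioning on the first step:
t(position 1) = 1 + 0.46·t(position 1)
Solving: t(position 1) = 1.8519.
Expected steps from position 1 to position 0: 1.8519.

1.8519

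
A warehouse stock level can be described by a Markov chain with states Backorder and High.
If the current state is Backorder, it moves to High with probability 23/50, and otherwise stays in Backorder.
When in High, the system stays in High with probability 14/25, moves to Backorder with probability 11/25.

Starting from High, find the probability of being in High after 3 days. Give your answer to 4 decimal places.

Propagate the distribution vector 3 days from High.
After 0 days: (0.0000, 1.0000)
After 1 day: (0.4400, 0.5600)
After 2 days: (0.4840, 0.5160)
After 3 days: (0.4884, 0.5116)
P(in High after 3 days) = 0.5116

0.5116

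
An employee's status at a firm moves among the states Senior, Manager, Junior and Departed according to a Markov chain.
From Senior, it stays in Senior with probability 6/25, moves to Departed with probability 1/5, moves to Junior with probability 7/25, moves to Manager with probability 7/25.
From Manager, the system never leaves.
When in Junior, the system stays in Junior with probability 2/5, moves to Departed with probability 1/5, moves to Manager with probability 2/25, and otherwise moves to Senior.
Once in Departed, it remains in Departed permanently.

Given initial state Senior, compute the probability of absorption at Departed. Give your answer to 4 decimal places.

Let h(s) be the probability of absorption at Departed starting from transient state s. Then h(Departed) = 1 and h(Manager) = 0. By first-step analysis:
h(Senior) = 0.24·h(Senior) + 0.28·0 + 0.28·h(Junior) + 0.2·1
h(Junior) = 0.32·h(Senior) + 0.08·0 + 0.4·h(Junior) + 0.2·1
Solving: h(Senior) = 0.4803, h(Junior) = 0.5895.
Starting from Senior, the probability is 0.4803.

0.4803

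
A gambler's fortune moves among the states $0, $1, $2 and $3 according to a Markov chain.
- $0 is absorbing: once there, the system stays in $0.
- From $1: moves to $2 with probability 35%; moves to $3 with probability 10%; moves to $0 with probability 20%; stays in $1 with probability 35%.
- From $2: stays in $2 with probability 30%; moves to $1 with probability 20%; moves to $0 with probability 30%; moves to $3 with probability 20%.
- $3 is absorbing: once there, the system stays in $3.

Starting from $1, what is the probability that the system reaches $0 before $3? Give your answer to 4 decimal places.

0.6364

Let h(s) be the probability of absorption at $0 starting from transient state s. Then h($0) = 1 and h($3) = 0. By first-step analysis:
h($1) = 0.2·1 + 0.35·h($1) + 0.35·h($2) + 0.1·0
h($2) = 0.3·1 + 0.2·h($1) + 0.3·h($2) + 0.2·0
Solving: h($1) = 0.6364, h($2) = 0.6104.
Starting from $1, the probability is 0.6364.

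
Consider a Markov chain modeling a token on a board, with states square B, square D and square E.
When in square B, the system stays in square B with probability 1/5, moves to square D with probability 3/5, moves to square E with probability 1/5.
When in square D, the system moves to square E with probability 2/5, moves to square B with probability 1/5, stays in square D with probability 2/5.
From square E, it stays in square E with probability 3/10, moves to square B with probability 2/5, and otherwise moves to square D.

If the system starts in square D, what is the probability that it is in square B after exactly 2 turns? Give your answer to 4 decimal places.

0.2800

Sum over the intermediate state after 1 turn:
P = P(square D→square B)·P(square B→square B) + P(square D→square D)·P(square D→square B) + P(square D→square E)·P(square E→square B)
  = 0.2×0.2 + 0.4×0.2 + 0.4×0.4
  = 0.0400 + 0.0800 + 0.1600 = 0.2800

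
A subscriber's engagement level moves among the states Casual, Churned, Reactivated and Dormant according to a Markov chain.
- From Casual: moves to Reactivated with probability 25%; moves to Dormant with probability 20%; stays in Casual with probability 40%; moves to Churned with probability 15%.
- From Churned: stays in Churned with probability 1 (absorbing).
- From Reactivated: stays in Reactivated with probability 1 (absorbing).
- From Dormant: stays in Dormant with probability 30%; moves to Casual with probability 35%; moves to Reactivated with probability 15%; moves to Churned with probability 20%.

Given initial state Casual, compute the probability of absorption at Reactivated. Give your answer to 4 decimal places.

Let h(s) be the probability of absorption at Reactivated starting from transient state s. Then h(Reactivated) = 1 and h(Churned) = 0. By first-step analysis:
h(Casual) = 0.4·h(Casual) + 0.15·0 + 0.25·1 + 0.2·h(Dormant)
h(Dormant) = 0.35·h(Casual) + 0.2·0 + 0.15·1 + 0.3·h(Dormant)
Solving: h(Casual) = 0.5857, h(Dormant) = 0.5071.
Starting from Casual, the probability is 0.5857.

0.5857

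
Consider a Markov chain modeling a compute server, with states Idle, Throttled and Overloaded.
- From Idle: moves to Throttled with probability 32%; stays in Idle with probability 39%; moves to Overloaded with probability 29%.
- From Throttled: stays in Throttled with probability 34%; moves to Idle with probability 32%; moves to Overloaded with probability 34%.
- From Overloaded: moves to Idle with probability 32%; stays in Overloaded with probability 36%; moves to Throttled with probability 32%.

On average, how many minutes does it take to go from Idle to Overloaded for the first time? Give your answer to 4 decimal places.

3.2645

Let t(s) be the expected number of minutes to first reach Overloaded from state s, with t(Overloaded) = 0. Conditioning on the first minute:
t(Idle) = 1 + 0.39·t(Idle) + 0.32·t(Throttled)
t(Throttled) = 1 + 0.32·t(Idle) + 0.34·t(Throttled)
Solving: t(Idle) = 3.2645, t(Throttled) = 3.0979.
Expected minutes from Idle to Overloaded: 3.2645.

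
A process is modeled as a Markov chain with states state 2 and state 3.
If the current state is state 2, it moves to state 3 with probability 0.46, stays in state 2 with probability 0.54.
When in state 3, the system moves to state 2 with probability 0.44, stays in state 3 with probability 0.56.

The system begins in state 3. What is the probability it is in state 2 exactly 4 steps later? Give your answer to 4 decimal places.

0.4888

Propagate the distribution vector 4 steps from state 3.
After 0 steps: (0.0000, 1.0000)
After 1 step: (0.4400, 0.5600)
After 2 steps: (0.4840, 0.5160)
After 3 steps: (0.4884, 0.5116)
After 4 steps: (0.4888, 0.5112)
P(in state 2 after 4 steps) = 0.4888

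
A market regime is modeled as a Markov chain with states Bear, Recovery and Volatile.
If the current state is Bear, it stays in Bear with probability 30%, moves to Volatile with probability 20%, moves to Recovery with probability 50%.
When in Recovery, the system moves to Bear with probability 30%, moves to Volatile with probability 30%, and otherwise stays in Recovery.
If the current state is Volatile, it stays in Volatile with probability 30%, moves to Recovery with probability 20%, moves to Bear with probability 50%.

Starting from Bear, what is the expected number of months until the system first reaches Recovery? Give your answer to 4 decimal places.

2.3077

Let t(s) be the expected number of months to first reach Recovery from state s, with t(Recovery) = 0. Conditioning on the first month:
t(Bear) = 1 + 0.3·t(Bear) + 0.2·t(Volatile)
t(Volatile) = 1 + 0.5·t(Bear) + 0.3·t(Volatile)
Solving: t(Bear) = 2.3077, t(Volatile) = 3.0769.
Expected months from Bear to Recovery: 2.3077.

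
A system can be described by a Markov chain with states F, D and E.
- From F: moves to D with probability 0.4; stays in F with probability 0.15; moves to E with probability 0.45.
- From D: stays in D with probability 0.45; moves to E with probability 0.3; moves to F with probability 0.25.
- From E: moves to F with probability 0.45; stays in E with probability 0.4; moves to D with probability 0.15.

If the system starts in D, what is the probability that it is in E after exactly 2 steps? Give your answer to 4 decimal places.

0.3675

Sum over the intermediate state after 1 step:
P = P(D→F)·P(F→E) + P(D→D)·P(D→E) + P(D→E)·P(E→E)
  = 0.25×0.45 + 0.45×0.3 + 0.3×0.4
  = 0.1125 + 0.1350 + 0.1200 = 0.3675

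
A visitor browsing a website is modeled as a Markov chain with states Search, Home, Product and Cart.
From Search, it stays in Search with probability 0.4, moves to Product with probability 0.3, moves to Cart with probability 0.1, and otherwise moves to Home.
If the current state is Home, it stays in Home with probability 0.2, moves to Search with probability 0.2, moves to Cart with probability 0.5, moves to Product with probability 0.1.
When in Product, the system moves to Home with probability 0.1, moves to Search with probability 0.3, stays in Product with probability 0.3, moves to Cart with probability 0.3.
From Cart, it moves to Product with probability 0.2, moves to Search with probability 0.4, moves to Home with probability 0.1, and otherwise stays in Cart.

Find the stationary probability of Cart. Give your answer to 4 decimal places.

0.2608

Let the stationary distribution be π with π = πP and π_1 + π_2 + π_3 + π_4 = 1.
π_1 = 0.4·π_1 + 0.2·π_2 + 0.3·π_3 + 0.4·π_4
π_2 = 0.2·π_1 + 0.2·π_2 + 0.1·π_3 + 0.1·π_4
π_3 = 0.3·π_1 + 0.1·π_2 + 0.3·π_3 + 0.2·π_4
Solving with the normalization constraint gives π = (0.3457, 0.1495, 0.2440, 0.2608).
So the stationary probability of Cart is 0.2608.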